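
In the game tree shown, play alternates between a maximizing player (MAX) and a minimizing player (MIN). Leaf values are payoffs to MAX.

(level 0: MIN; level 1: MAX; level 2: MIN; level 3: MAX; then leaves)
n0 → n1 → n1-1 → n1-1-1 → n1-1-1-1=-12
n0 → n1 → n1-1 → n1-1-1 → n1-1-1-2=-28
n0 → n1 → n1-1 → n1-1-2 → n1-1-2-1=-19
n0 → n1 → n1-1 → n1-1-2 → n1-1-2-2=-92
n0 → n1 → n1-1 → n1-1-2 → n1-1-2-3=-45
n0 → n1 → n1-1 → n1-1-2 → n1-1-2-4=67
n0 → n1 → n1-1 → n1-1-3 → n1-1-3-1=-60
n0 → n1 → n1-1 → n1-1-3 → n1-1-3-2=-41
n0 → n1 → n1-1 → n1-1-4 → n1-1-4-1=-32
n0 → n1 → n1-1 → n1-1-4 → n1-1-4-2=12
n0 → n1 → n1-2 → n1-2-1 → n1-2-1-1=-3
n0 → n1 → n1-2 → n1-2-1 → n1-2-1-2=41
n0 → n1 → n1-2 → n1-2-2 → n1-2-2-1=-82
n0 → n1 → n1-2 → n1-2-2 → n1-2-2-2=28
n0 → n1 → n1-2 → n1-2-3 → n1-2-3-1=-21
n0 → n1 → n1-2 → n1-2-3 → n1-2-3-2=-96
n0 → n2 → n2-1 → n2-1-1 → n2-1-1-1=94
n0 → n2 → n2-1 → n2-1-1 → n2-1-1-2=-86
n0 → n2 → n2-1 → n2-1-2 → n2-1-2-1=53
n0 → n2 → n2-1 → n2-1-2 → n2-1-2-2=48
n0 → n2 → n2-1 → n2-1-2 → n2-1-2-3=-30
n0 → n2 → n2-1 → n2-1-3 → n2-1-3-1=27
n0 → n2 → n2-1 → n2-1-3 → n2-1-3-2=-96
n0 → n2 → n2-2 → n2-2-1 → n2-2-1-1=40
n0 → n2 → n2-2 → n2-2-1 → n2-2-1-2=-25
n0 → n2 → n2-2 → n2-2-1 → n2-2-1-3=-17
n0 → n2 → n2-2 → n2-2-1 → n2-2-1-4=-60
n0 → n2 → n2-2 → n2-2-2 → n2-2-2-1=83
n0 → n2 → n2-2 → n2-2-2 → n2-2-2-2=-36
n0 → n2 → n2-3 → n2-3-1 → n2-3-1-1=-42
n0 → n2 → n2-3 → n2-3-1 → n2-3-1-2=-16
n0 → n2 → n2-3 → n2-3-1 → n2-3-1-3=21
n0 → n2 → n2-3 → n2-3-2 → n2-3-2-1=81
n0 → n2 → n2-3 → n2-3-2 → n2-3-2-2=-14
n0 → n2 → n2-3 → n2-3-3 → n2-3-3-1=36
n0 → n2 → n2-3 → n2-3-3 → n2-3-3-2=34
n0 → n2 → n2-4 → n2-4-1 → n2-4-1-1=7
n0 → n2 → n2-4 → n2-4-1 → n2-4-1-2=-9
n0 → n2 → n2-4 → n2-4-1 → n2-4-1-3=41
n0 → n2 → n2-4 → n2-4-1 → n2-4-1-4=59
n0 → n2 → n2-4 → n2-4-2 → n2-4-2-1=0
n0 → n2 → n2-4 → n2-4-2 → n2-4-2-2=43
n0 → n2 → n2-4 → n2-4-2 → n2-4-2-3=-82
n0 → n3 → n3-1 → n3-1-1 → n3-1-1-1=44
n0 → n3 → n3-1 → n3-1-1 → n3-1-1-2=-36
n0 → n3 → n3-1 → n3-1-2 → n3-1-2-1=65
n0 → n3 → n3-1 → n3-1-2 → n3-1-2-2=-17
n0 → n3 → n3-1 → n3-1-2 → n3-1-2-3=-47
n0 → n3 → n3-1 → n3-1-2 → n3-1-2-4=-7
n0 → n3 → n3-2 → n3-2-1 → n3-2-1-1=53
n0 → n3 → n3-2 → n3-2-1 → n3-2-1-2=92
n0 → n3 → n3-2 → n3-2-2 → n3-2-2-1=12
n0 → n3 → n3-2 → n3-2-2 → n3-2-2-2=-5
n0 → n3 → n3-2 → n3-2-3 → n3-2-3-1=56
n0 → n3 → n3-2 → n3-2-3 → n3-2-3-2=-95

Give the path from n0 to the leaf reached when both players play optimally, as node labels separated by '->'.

n1-1-1 (MAX): max(-12, -28) = -12
n1-1-2 (MAX): max(-19, -92, -45, 67) = 67
n1-1-3 (MAX): max(-60, -41) = -41
n1-1-4 (MAX): max(-32, 12) = 12
n1-1 (MIN): min(-12, 67, -41, 12) = -41
n1-2-1 (MAX): max(-3, 41) = 41
n1-2-2 (MAX): max(-82, 28) = 28
n1-2-3 (MAX): max(-21, -96) = -21
n1-2 (MIN): min(41, 28, -21) = -21
n1 (MAX): max(-41, -21) = -21
n2-1-1 (MAX): max(94, -86) = 94
n2-1-2 (MAX): max(53, 48, -30) = 53
n2-1-3 (MAX): max(27, -96) = 27
n2-1 (MIN): min(94, 53, 27) = 27
n2-2-1 (MAX): max(40, -25, -17, -60) = 40
n2-2-2 (MAX): max(83, -36) = 83
n2-2 (MIN): min(40, 83) = 40
n2-3-1 (MAX): max(-42, -16, 21) = 21
n2-3-2 (MAX): max(81, -14) = 81
n2-3-3 (MAX): max(36, 34) = 36
n2-3 (MIN): min(21, 81, 36) = 21
n2-4-1 (MAX): max(7, -9, 41, 59) = 59
n2-4-2 (MAX): max(0, 43, -82) = 43
n2-4 (MIN): min(59, 43) = 43
n2 (MAX): max(27, 40, 21, 43) = 43
n3-1-1 (MAX): max(44, -36) = 44
n3-1-2 (MAX): max(65, -17, -47, -7) = 65
n3-1 (MIN): min(44, 65) = 44
n3-2-1 (MAX): max(53, 92) = 92
n3-2-2 (MAX): max(12, -5) = 12
n3-2-3 (MAX): max(56, -95) = 56
n3-2 (MIN): min(92, 12, 56) = 12
n3 (MAX): max(44, 12) = 44
n0 (MIN): min(-21, 43, 44) = -21
At n0, MIN picks n1 (lowest: -21).
At n1, MAX picks n1-2 (highest: -21).
At n1-2, MIN picks n1-2-3 (lowest: -21).
At n1-2-3, MAX picks n1-2-3-1 (highest: -21).
Terminal value -21.

n0 -> n1 -> n1-2 -> n1-2-3 -> n1-2-3-1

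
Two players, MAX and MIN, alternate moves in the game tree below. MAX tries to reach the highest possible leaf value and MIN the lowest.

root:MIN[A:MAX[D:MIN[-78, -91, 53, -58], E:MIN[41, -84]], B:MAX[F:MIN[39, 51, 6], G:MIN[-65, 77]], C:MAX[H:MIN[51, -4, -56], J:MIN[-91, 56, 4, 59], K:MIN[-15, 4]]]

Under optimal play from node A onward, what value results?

-84

D (MIN): min(-78, -91, 53, -58) = -91
E (MIN): min(41, -84) = -84
A (MAX): max(-91, -84) = -84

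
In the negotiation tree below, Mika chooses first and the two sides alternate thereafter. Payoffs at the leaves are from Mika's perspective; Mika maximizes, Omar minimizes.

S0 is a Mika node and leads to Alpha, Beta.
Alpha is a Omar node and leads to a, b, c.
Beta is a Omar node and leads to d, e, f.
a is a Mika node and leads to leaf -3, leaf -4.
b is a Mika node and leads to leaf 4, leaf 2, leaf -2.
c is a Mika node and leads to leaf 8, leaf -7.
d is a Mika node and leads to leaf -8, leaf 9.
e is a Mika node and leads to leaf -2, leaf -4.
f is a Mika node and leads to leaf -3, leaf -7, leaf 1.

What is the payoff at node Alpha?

a (Mika): max(-3, -4) = -3
b (Mika): max(4, 2, -2) = 4
c (Mika): max(8, -7) = 8
Alpha (Omar): min(-3, 4, 8) = -3

-3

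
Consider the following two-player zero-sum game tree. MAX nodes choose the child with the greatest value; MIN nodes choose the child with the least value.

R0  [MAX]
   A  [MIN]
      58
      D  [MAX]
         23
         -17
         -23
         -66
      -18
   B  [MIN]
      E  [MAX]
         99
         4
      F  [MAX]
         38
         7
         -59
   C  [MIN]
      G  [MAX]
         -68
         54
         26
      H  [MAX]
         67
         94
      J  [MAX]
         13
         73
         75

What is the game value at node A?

-18

D (MAX): max(23, -17, -23, -66) = 23
A (MIN): min(58, 23, -18) = -18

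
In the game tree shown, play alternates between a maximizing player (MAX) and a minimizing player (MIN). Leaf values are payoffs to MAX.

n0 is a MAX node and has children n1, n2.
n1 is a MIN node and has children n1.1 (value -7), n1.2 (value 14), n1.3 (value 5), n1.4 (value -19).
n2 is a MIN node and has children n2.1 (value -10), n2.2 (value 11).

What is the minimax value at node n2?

-10

n2 (MIN): min(-10, 11) = -10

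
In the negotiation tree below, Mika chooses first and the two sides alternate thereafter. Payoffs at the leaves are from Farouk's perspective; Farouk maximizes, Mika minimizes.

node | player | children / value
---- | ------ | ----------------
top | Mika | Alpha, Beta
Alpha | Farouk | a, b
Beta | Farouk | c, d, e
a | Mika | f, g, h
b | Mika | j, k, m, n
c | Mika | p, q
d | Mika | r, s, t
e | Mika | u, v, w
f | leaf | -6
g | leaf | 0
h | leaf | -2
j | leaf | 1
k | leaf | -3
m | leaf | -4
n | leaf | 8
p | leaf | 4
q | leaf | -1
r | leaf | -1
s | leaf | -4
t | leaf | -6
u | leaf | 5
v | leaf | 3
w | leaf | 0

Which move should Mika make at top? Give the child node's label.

a (Mika): min(-6, 0, -2) = -6
b (Mika): min(1, -3, -4, 8) = -4
Alpha (Farouk): max(-6, -4) = -4
c (Mika): min(4, -1) = -1
d (Mika): min(-1, -4, -6) = -6
e (Mika): min(5, 3, 0) = 0
Beta (Farouk): max(-1, -6, 0) = 0
top (Mika): min(-4, 0) = -4
Mika at top wants the lowest of {Alpha=-4, Beta=0}, so chooses Alpha.

Alpha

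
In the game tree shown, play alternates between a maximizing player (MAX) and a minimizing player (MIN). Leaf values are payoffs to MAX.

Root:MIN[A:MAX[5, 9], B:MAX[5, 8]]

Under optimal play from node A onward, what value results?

A (MAX): max(5, 9) = 9

9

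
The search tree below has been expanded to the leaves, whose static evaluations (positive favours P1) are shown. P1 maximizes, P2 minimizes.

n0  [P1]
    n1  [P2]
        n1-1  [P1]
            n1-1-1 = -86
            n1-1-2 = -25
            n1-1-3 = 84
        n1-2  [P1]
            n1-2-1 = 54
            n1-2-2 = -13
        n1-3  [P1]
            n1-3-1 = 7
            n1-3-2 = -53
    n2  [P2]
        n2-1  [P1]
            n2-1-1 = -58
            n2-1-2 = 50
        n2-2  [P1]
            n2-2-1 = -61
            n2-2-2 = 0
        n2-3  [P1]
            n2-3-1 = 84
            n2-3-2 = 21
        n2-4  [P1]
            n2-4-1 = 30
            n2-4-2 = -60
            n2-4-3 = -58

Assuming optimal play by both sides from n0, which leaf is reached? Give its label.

n1-1 (P1): max(-86, -25, 84) = 84
n1-2 (P1): max(54, -13) = 54
n1-3 (P1): max(7, -53) = 7
n1 (P2): min(84, 54, 7) = 7
n2-1 (P1): max(-58, 50) = 50
n2-2 (P1): max(-61, 0) = 0
n2-3 (P1): max(84, 21) = 84
n2-4 (P1): max(30, -60, -58) = 30
n2 (P2): min(50, 0, 84, 30) = 0
n0 (P1): max(7, 0) = 7
At n0, P1 picks n1 (highest: 7).
At n1, P2 picks n1-3 (lowest: 7).
At n1-3, P1 picks n1-3-1 (highest: 7).
Terminal value 7.

n1-3-1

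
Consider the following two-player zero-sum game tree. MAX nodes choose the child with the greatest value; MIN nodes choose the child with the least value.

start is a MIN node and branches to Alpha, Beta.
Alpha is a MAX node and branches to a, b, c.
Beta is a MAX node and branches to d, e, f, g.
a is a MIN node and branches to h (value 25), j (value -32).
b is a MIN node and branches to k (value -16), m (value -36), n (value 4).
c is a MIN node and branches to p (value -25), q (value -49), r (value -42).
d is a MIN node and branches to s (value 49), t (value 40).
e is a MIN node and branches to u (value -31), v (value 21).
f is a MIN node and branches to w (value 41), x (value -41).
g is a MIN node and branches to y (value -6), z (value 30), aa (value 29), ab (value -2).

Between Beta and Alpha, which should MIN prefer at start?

Alpha

d (MIN): min(49, 40) = 40
e (MIN): min(-31, 21) = -31
f (MIN): min(41, -41) = -41
g (MIN): min(-6, 30, 29, -2) = -6
Beta (MAX): max(40, -31, -41, -6) = 40
a (MIN): min(25, -32) = -32
b (MIN): min(-16, -36, 4) = -36
c (MIN): min(-25, -49, -42) = -49
Alpha (MAX): max(-32, -36, -49) = -32
MIN prefers the lower value; Beta=40, Alpha=-32. Alpha is better since -32 < 40.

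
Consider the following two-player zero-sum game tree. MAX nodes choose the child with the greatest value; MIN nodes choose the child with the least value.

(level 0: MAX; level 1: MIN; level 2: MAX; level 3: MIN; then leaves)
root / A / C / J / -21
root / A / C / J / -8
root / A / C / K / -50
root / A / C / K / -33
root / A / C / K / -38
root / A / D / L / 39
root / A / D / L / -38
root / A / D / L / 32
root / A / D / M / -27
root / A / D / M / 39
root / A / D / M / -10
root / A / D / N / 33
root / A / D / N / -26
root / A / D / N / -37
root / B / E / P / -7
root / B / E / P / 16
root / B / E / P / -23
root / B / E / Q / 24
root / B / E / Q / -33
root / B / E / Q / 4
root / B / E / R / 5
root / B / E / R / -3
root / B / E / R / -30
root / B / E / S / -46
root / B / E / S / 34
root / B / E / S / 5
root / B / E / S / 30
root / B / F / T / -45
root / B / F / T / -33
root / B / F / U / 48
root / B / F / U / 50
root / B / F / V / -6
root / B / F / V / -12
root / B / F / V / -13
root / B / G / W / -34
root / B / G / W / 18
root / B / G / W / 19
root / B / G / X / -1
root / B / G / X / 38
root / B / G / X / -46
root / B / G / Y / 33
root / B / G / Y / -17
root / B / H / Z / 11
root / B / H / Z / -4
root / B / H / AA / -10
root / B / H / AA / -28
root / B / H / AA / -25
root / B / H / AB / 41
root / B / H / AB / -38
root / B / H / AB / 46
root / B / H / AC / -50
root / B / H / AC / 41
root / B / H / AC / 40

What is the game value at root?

-23

J (MIN): min(-21, -8) = -21
K (MIN): min(-50, -33, -38) = -50
C (MAX): max(-21, -50) = -21
L (MIN): min(39, -38, 32) = -38
M (MIN): min(-27, 39, -10) = -27
N (MIN): min(33, -26, -37) = -37
D (MAX): max(-38, -27, -37) = -27
A (MIN): min(-21, -27) = -27
P (MIN): min(-7, 16, -23) = -23
Q (MIN): min(24, -33, 4) = -33
R (MIN): min(5, -3, -30) = -30
S (MIN): min(-46, 34, 5, 30) = -46
E (MAX): max(-23, -33, -30, -46) = -23
T (MIN): min(-45, -33) = -45
U (MIN): min(48, 50) = 48
V (MIN): min(-6, -12, -13) = -13
F (MAX): max(-45, 48, -13) = 48
W (MIN): min(-34, 18, 19) = -34
X (MIN): min(-1, 38, -46) = -46
Y (MIN): min(33, -17) = -17
G (MAX): max(-34, -46, -17) = -17
Z (MIN): min(11, -4) = -4
AA (MIN): min(-10, -28, -25) = -28
AB (MIN): min(41, -38, 46) = -38
AC (MIN): min(-50, 41, 40) = -50
H (MAX): max(-4, -28, -38, -50) = -4
B (MIN): min(-23, 48, -17, -4) = -23
root (MAX): max(-27, -23) = -23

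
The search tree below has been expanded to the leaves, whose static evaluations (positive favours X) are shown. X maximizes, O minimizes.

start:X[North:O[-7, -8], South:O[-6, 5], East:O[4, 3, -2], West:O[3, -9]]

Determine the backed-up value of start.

-2

North (O): min(-7, -8) = -8
South (O): min(-6, 5) = -6
East (O): min(4, 3, -2) = -2
West (O): min(3, -9) = -9
start (X): max(-8, -6, -2, -9) = -2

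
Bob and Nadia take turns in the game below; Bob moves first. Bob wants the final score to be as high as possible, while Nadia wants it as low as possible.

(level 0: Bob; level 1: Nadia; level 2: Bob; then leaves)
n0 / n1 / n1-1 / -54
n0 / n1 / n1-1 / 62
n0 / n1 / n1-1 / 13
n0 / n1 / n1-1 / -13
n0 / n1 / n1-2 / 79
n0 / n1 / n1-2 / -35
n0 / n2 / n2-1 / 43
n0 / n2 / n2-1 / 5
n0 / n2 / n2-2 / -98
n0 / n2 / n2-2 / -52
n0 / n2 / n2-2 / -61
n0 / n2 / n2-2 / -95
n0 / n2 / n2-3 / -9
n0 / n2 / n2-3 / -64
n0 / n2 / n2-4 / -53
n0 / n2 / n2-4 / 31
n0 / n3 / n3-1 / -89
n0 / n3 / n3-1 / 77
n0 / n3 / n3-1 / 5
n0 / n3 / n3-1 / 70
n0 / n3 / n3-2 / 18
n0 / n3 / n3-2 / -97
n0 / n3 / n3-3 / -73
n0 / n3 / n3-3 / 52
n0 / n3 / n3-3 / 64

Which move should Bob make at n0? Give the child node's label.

n1-1 (Bob): max(-54, 62, 13, -13) = 62
n1-2 (Bob): max(79, -35) = 79
n1 (Nadia): min(62, 79) = 62
n2-1 (Bob): max(43, 5) = 43
n2-2 (Bob): max(-98, -52, -61, -95) = -52
n2-3 (Bob): max(-9, -64) = -9
n2-4 (Bob): max(-53, 31) = 31
n2 (Nadia): min(43, -52, -9, 31) = -52
n3-1 (Bob): max(-89, 77, 5, 70) = 77
n3-2 (Bob): max(18, -97) = 18
n3-3 (Bob): max(-73, 52, 64) = 64
n3 (Nadia): min(77, 18, 64) = 18
n0 (Bob): max(62, -52, 18) = 62
Bob at n0 wants the highest of {n1=62, n2=-52, n3=18}, so chooses n1.

n1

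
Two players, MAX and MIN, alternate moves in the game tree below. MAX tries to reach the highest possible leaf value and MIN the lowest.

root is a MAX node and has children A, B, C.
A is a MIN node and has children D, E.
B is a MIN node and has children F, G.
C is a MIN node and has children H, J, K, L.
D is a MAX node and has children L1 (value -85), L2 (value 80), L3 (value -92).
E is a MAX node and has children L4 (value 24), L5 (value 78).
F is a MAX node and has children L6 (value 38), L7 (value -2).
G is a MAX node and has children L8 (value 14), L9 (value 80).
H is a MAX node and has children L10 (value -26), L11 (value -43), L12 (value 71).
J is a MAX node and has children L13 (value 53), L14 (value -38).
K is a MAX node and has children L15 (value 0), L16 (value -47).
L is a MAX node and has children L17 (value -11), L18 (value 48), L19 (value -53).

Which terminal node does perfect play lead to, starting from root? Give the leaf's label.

D (MAX): max(-85, 80, -92) = 80
E (MAX): max(24, 78) = 78
A (MIN): min(80, 78) = 78
F (MAX): max(38, -2) = 38
G (MAX): max(14, 80) = 80
B (MIN): min(38, 80) = 38
H (MAX): max(-26, -43, 71) = 71
J (MAX): max(53, -38) = 53
K (MAX): max(0, -47) = 0
L (MAX): max(-11, 48, -53) = 48
C (MIN): min(71, 53, 0, 48) = 0
root (MAX): max(78, 38, 0) = 78
At root, MAX picks A (highest: 78).
At A, MIN picks E (lowest: 78).
At E, MAX picks L5 (highest: 78).
Terminal value 78.

L5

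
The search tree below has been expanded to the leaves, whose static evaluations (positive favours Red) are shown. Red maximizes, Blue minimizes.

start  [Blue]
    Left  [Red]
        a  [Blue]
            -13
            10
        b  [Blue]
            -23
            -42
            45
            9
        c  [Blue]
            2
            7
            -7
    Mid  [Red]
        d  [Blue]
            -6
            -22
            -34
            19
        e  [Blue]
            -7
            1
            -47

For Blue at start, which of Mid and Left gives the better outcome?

Mid

d (Blue): min(-6, -22, -34, 19) = -34
e (Blue): min(-7, 1, -47) = -47
Mid (Red): max(-34, -47) = -34
a (Blue): min(-13, 10) = -13
b (Blue): min(-23, -42, 45, 9) = -42
c (Blue): min(2, 7, -7) = -7
Left (Red): max(-13, -42, -7) = -7
Blue prefers the lower value; Mid=-34, Left=-7. Mid is better since -34 < -7.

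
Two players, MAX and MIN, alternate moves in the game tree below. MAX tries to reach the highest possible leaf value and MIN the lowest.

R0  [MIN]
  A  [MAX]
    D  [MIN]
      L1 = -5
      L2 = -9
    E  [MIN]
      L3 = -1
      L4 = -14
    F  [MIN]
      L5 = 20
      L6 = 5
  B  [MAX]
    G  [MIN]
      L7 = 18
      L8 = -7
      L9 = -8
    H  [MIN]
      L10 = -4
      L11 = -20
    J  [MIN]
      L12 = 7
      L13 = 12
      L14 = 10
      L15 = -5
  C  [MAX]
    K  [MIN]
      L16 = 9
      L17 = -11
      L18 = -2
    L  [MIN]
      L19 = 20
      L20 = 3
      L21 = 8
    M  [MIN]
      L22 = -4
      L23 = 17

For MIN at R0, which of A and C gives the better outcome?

D (MIN): min(-5, -9) = -9
E (MIN): min(-1, -14) = -14
F (MIN): min(20, 5) = 5
A (MAX): max(-9, -14, 5) = 5
K (MIN): min(9, -11, -2) = -11
L (MIN): min(20, 3, 8) = 3
M (MIN): min(-4, 17) = -4
C (MAX): max(-11, 3, -4) = 3
MIN prefers the lower value; A=5, C=3. C is better since 3 < 5.

C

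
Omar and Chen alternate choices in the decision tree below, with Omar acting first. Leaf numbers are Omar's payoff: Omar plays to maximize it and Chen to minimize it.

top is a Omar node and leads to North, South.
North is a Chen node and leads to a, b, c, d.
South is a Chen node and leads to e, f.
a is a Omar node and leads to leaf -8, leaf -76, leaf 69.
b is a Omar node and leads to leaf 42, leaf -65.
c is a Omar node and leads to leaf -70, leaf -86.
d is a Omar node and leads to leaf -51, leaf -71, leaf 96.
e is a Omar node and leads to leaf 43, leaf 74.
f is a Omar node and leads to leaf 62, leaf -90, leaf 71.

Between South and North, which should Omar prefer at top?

South

e (Omar): max(43, 74) = 74
f (Omar): max(62, -90, 71) = 71
South (Chen): min(74, 71) = 71
a (Omar): max(-8, -76, 69) = 69
b (Omar): max(42, -65) = 42
c (Omar): max(-70, -86) = -70
d (Omar): max(-51, -71, 96) = 96
North (Chen): min(69, 42, -70, 96) = -70
Omar prefers the higher value; South=71, North=-70. South is better since 71 > -70.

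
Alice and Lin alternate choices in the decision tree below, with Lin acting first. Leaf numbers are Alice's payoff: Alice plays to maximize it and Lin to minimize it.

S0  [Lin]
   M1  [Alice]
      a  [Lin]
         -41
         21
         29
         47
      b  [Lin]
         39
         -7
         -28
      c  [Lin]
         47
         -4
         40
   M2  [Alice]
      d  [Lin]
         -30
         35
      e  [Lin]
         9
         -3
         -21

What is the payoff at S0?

-21

a (Lin): min(-41, 21, 29, 47) = -41
b (Lin): min(39, -7, -28) = -28
c (Lin): min(47, -4, 40) = -4
M1 (Alice): max(-41, -28, -4) = -4
d (Lin): min(-30, 35) = -30
e (Lin): min(9, -3, -21) = -21
M2 (Alice): max(-30, -21) = -21
S0 (Lin): min(-4, -21) = -21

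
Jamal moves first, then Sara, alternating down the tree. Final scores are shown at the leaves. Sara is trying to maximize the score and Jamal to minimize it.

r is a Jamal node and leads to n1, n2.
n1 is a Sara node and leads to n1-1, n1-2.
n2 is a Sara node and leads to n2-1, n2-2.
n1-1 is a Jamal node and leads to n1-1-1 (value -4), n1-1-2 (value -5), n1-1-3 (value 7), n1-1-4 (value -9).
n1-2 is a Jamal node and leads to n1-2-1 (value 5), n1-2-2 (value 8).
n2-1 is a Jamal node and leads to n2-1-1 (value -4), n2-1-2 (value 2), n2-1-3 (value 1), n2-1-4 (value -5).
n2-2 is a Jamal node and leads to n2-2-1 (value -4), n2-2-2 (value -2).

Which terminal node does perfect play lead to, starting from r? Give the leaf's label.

n2-2-1

n1-1 (Jamal): min(-4, -5, 7, -9) = -9
n1-2 (Jamal): min(5, 8) = 5
n1 (Sara): max(-9, 5) = 5
n2-1 (Jamal): min(-4, 2, 1, -5) = -5
n2-2 (Jamal): min(-4, -2) = -4
n2 (Sara): max(-5, -4) = -4
r (Jamal): min(5, -4) = -4
At r, Jamal picks n2 (lowest: -4).
At n2, Sara picks n2-2 (highest: -4).
At n2-2, Jamal picks n2-2-1 (lowest: -4).
Terminal value -4.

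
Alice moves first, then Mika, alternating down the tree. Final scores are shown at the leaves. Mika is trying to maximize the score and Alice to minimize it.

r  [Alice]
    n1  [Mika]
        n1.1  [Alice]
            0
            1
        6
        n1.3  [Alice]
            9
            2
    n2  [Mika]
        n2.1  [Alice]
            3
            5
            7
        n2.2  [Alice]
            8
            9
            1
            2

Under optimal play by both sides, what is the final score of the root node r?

3

n1.1 (Alice): min(0, 1) = 0
n1.3 (Alice): min(9, 2) = 2
n1 (Mika): max(0, 6, 2) = 6
n2.1 (Alice): min(3, 5, 7) = 3
n2.2 (Alice): min(8, 9, 1, 2) = 1
n2 (Mika): max(3, 1) = 3
r (Alice): min(6, 3) = 3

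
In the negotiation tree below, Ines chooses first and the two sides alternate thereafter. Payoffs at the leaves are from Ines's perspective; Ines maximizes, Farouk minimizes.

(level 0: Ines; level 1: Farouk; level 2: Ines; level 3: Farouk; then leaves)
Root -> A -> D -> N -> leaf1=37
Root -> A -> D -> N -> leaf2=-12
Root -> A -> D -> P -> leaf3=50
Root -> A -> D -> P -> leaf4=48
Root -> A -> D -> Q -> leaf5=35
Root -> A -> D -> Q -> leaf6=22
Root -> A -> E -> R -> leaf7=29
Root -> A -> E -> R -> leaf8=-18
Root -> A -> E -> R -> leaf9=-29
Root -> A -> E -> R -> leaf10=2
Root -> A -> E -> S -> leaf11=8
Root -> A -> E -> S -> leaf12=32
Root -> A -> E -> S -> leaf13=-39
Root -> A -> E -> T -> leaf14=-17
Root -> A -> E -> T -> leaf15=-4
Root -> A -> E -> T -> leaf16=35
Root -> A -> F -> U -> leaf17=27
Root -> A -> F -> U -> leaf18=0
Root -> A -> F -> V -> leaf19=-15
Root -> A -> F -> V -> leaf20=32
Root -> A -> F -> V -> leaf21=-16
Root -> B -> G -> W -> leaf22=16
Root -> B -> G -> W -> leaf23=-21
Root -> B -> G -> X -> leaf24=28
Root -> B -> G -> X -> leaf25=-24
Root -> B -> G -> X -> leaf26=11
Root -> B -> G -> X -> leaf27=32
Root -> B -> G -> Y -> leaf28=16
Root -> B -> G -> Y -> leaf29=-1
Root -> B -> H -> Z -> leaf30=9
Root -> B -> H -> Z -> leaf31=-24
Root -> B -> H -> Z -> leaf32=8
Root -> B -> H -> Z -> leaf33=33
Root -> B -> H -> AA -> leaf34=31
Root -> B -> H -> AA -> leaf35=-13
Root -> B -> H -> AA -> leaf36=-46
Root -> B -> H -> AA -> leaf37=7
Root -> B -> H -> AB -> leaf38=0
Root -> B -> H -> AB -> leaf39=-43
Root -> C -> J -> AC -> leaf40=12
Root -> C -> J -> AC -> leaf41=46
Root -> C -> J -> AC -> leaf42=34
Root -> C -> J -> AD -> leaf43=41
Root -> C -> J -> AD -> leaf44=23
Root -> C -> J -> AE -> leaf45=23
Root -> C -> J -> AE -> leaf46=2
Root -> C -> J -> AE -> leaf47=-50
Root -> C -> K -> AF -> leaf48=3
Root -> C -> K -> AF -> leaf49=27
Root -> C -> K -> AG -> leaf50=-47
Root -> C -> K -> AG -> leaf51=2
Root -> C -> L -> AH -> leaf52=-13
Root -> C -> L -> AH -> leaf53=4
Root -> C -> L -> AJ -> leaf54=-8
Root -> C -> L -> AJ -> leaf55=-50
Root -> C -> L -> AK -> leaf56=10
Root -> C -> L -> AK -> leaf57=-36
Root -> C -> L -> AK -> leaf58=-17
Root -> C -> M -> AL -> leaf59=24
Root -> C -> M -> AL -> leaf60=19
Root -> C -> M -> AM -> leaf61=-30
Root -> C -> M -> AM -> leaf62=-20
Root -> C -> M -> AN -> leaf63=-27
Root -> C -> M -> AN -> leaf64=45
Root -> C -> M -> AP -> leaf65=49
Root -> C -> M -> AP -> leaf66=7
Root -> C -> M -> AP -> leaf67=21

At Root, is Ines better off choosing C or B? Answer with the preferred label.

C

AC (Farouk): min(12, 46, 34) = 12
AD (Farouk): min(41, 23) = 23
AE (Farouk): min(23, 2, -50) = -50
J (Ines): max(12, 23, -50) = 23
AF (Farouk): min(3, 27) = 3
AG (Farouk): min(-47, 2) = -47
K (Ines): max(3, -47) = 3
AH (Farouk): min(-13, 4) = -13
AJ (Farouk): min(-8, -50) = -50
AK (Farouk): min(10, -36, -17) = -36
L (Ines): max(-13, -50, -36) = -13
AL (Farouk): min(24, 19) = 19
AM (Farouk): min(-30, -20) = -30
AN (Farouk): min(-27, 45) = -27
AP (Farouk): min(49, 7, 21) = 7
M (Ines): max(19, -30, -27, 7) = 19
C (Farouk): min(23, 3, -13, 19) = -13
W (Farouk): min(16, -21) = -21
X (Farouk): min(28, -24, 11, 32) = -24
Y (Farouk): min(16, -1) = -1
G (Ines): max(-21, -24, -1) = -1
Z (Farouk): min(9, -24, 8, 33) = -24
AA (Farouk): min(31, -13, -46, 7) = -46
AB (Farouk): min(0, -43) = -43
H (Ines): max(-24, -46, -43) = -24
B (Farouk): min(-1, -24) = -24
Ines prefers the higher value; C=-13, B=-24. C is better since -13 > -24.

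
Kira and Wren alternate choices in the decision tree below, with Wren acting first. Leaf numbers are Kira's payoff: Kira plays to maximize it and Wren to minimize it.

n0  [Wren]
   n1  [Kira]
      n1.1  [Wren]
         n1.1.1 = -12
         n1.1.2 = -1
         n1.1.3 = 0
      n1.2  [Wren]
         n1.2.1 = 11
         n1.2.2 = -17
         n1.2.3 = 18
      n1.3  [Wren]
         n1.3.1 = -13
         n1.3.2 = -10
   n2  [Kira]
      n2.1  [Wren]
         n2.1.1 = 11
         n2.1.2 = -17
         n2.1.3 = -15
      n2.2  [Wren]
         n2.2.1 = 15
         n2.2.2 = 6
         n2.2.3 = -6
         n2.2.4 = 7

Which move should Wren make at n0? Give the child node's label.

n1.1 (Wren): min(-12, -1, 0) = -12
n1.2 (Wren): min(11, -17, 18) = -17
n1.3 (Wren): min(-13, -10) = -13
n1 (Kira): max(-12, -17, -13) = -12
n2.1 (Wren): min(11, -17, -15) = -17
n2.2 (Wren): min(15, 6, -6, 7) = -6
n2 (Kira): max(-17, -6) = -6
n0 (Wren): min(-12, -6) = -12
Wren at n0 wants the lowest of {n1=-12, n2=-6}, so chooses n1.

n1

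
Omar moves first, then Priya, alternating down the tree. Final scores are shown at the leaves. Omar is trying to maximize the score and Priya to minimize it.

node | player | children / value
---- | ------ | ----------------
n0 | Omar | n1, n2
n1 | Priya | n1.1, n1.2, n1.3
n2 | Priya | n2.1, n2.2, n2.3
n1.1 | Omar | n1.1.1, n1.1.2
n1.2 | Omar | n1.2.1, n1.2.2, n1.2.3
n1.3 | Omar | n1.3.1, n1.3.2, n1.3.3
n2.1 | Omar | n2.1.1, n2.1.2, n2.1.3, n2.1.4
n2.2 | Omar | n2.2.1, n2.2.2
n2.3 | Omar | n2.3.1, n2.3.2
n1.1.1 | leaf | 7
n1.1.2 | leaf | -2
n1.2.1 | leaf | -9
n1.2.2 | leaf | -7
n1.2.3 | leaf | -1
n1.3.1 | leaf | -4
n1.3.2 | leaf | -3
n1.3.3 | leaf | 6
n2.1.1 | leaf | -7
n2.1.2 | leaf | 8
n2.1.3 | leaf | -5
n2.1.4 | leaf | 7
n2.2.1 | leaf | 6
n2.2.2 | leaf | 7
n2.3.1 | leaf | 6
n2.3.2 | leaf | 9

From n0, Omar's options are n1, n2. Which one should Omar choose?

n2

n1.1 (Omar): max(7, -2) = 7
n1.2 (Omar): max(-9, -7, -1) = -1
n1.3 (Omar): max(-4, -3, 6) = 6
n1 (Priya): min(7, -1, 6) = -1
n2.1 (Omar): max(-7, 8, -5, 7) = 8
n2.2 (Omar): max(6, 7) = 7
n2.3 (Omar): max(6, 9) = 9
n2 (Priya): min(8, 7, 9) = 7
n0 (Omar): max(-1, 7) = 7
Omar at n0 wants the highest of {n1=-1, n2=7}, so chooses n2.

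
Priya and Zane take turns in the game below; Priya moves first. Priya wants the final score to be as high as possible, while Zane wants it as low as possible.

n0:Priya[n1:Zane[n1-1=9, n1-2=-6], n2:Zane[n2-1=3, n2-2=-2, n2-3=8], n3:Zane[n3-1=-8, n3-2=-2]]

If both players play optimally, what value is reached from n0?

n1 (Zane): min(9, -6) = -6
n2 (Zane): min(3, -2, 8) = -2
n3 (Zane): min(-8, -2) = -8
n0 (Priya): max(-6, -2, -8) = -2

-2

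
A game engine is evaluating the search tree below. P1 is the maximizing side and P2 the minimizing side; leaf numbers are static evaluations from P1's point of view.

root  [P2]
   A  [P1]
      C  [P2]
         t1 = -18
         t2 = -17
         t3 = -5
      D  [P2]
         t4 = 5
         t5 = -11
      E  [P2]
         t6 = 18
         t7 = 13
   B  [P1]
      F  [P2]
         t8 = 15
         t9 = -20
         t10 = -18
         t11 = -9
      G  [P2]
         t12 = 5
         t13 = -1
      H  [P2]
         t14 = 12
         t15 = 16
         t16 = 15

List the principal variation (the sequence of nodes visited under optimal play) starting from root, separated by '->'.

C (P2): min(-18, -17, -5) = -18
D (P2): min(5, -11) = -11
E (P2): min(18, 13) = 13
A (P1): max(-18, -11, 13) = 13
F (P2): min(15, -20, -18, -9) = -20
G (P2): min(5, -1) = -1
H (P2): min(12, 16, 15) = 12
B (P1): max(-20, -1, 12) = 12
root (P2): min(13, 12) = 12
At root, P2 picks B (lowest: 12).
At B, P1 picks H (highest: 12).
At H, P2 picks t14 (lowest: 12).
Terminal value 12.

root -> B -> H -> t14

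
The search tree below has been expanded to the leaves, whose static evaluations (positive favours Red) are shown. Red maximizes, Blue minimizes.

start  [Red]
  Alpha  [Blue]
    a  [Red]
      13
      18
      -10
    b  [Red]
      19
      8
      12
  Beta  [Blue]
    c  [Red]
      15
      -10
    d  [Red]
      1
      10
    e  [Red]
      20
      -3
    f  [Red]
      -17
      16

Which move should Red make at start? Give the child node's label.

Alpha

a (Red): max(13, 18, -10) = 18
b (Red): max(19, 8, 12) = 19
Alpha (Blue): min(18, 19) = 18
c (Red): max(15, -10) = 15
d (Red): max(1, 10) = 10
e (Red): max(20, -3) = 20
f (Red): max(-17, 16) = 16
Beta (Blue): min(15, 10, 20, 16) = 10
start (Red): max(18, 10) = 18
Red at start wants the highest of {Alpha=18, Beta=10}, so chooses Alpha.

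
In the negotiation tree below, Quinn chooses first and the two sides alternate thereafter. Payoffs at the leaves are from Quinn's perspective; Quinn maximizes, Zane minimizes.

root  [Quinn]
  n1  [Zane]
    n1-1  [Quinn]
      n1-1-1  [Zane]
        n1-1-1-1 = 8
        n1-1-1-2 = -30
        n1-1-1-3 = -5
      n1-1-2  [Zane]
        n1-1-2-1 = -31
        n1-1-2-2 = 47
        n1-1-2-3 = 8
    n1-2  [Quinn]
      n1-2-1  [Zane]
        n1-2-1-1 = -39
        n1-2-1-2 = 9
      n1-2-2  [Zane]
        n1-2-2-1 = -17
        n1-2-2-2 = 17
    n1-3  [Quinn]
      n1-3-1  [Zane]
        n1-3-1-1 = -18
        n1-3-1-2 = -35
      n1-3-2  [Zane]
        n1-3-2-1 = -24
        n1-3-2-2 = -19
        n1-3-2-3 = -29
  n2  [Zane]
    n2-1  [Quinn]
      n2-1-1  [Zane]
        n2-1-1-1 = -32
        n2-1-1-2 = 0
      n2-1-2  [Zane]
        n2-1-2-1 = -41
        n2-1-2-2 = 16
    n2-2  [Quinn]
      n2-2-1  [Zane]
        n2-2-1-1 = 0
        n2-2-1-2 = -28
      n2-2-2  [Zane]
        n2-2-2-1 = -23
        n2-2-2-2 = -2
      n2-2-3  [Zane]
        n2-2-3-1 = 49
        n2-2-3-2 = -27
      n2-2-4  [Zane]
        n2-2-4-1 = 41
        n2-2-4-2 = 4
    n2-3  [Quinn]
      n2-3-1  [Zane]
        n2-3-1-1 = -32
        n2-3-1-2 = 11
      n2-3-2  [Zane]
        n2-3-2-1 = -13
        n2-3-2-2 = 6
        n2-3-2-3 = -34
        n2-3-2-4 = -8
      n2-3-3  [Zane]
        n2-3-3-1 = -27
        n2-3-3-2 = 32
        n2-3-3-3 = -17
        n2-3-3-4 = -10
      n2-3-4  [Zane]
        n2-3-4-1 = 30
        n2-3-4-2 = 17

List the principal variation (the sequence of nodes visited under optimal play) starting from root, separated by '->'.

root -> n1 -> n1-1 -> n1-1-1 -> n1-1-1-2

n1-1-1 (Zane): min(8, -30, -5) = -30
n1-1-2 (Zane): min(-31, 47, 8) = -31
n1-1 (Quinn): max(-30, -31) = -30
n1-2-1 (Zane): min(-39, 9) = -39
n1-2-2 (Zane): min(-17, 17) = -17
n1-2 (Quinn): max(-39, -17) = -17
n1-3-1 (Zane): min(-18, -35) = -35
n1-3-2 (Zane): min(-24, -19, -29) = -29
n1-3 (Quinn): max(-35, -29) = -29
n1 (Zane): min(-30, -17, -29) = -30
n2-1-1 (Zane): min(-32, 0) = -32
n2-1-2 (Zane): min(-41, 16) = -41
n2-1 (Quinn): max(-32, -41) = -32
n2-2-1 (Zane): min(0, -28) = -28
n2-2-2 (Zane): min(-23, -2) = -23
n2-2-3 (Zane): min(49, -27) = -27
n2-2-4 (Zane): min(41, 4) = 4
n2-2 (Quinn): max(-28, -23, -27, 4) = 4
n2-3-1 (Zane): min(-32, 11) = -32
n2-3-2 (Zane): min(-13, 6, -34, -8) = -34
n2-3-3 (Zane): min(-27, 32, -17, -10) = -27
n2-3-4 (Zane): min(30, 17) = 17
n2-3 (Quinn): max(-32, -34, -27, 17) = 17
n2 (Zane): min(-32, 4, 17) = -32
root (Quinn): max(-30, -32) = -30
At root, Quinn picks n1 (highest: -30).
At n1, Zane picks n1-1 (lowest: -30).
At n1-1, Quinn picks n1-1-1 (highest: -30).
At n1-1-1, Zane picks n1-1-1-2 (lowest: -30).
Terminal value -30.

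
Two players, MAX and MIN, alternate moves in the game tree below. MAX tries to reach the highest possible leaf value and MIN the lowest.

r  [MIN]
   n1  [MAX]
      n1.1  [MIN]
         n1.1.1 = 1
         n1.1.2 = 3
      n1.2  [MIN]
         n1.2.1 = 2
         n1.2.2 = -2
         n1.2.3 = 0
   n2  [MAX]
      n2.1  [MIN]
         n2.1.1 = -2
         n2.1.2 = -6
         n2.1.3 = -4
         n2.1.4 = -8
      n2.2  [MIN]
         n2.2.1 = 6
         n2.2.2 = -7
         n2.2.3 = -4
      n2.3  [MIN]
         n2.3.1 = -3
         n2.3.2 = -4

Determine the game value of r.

n1.1 (MIN): min(1, 3) = 1
n1.2 (MIN): min(2, -2, 0) = -2
n1 (MAX): max(1, -2) = 1
n2.1 (MIN): min(-2, -6, -4, -8) = -8
n2.2 (MIN): min(6, -7, -4) = -7
n2.3 (MIN): min(-3, -4) = -4
n2 (MAX): max(-8, -7, -4) = -4
r (MIN): min(1, -4) = -4

-4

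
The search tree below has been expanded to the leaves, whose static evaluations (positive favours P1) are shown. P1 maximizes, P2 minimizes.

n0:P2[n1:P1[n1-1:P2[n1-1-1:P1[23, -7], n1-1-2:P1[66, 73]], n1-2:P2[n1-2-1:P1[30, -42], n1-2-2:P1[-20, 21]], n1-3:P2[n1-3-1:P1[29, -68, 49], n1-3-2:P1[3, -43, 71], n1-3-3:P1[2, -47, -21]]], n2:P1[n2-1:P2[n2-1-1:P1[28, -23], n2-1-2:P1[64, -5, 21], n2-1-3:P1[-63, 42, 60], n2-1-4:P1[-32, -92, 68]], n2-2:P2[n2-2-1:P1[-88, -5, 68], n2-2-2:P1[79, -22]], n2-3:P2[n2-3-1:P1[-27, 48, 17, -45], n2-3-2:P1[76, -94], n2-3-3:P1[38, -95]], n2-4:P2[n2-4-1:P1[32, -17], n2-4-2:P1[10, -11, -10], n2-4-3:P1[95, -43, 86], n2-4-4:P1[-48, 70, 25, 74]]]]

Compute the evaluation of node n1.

n1-1-1 (P1): max(23, -7) = 23
n1-1-2 (P1): max(66, 73) = 73
n1-1 (P2): min(23, 73) = 23
n1-2-1 (P1): max(30, -42) = 30
n1-2-2 (P1): max(-20, 21) = 21
n1-2 (P2): min(30, 21) = 21
n1-3-1 (P1): max(29, -68, 49) = 49
n1-3-2 (P1): max(3, -43, 71) = 71
n1-3-3 (P1): max(2, -47, -21) = 2
n1-3 (P2): min(49, 71, 2) = 2
n1 (P1): max(23, 21, 2) = 23

23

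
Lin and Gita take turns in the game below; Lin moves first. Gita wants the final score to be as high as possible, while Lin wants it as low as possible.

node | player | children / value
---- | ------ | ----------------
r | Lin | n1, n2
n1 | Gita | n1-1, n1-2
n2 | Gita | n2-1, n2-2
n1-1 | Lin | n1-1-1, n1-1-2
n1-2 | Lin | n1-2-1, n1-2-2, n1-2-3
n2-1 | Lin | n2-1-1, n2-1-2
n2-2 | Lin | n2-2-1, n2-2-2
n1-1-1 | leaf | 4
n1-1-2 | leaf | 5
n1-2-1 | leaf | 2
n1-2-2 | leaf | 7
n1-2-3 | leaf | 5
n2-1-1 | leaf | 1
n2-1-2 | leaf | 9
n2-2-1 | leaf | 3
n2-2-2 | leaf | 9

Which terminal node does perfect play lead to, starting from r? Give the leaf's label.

n2-2-1

n1-1 (Lin): min(4, 5) = 4
n1-2 (Lin): min(2, 7, 5) = 2
n1 (Gita): max(4, 2) = 4
n2-1 (Lin): min(1, 9) = 1
n2-2 (Lin): min(3, 9) = 3
n2 (Gita): max(1, 3) = 3
r (Lin): min(4, 3) = 3
At r, Lin picks n2 (lowest: 3).
At n2, Gita picks n2-2 (highest: 3).
At n2-2, Lin picks n2-2-1 (lowest: 3).
Terminal value 3.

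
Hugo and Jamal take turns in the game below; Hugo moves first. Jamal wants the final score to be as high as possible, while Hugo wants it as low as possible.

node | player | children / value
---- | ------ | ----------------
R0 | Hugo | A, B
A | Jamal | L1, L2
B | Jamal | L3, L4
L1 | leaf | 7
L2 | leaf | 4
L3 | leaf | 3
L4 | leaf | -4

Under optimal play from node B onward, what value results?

3

B (Jamal): max(3, -4) = 3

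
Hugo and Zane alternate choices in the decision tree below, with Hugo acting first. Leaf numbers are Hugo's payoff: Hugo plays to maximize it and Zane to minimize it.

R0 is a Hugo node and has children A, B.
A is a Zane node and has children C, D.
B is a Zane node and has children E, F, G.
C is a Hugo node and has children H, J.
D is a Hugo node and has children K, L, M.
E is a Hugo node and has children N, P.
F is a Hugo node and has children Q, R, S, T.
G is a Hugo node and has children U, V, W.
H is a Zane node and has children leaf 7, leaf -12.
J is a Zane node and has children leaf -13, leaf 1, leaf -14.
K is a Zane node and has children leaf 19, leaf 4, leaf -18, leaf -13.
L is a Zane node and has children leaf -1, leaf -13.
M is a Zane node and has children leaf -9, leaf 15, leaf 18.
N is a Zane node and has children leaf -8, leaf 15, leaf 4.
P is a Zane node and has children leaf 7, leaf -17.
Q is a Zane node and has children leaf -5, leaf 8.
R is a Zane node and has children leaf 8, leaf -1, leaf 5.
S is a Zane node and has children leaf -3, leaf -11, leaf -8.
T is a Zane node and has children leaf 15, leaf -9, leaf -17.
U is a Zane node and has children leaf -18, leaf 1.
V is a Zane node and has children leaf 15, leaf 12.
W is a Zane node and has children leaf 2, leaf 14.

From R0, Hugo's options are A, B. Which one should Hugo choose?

H (Zane): min(7, -12) = -12
J (Zane): min(-13, 1, -14) = -14
C (Hugo): max(-12, -14) = -12
K (Zane): min(19, 4, -18, -13) = -18
L (Zane): min(-1, -13) = -13
M (Zane): min(-9, 15, 18) = -9
D (Hugo): max(-18, -13, -9) = -9
A (Zane): min(-12, -9) = -12
N (Zane): min(-8, 15, 4) = -8
P (Zane): min(7, -17) = -17
E (Hugo): max(-8, -17) = -8
Q (Zane): min(-5, 8) = -5
R (Zane): min(8, -1, 5) = -1
S (Zane): min(-3, -11, -8) = -11
T (Zane): min(15, -9, -17) = -17
F (Hugo): max(-5, -1, -11, -17) = -1
U (Zane): min(-18, 1) = -18
V (Zane): min(15, 12) = 12
W (Zane): min(2, 14) = 2
G (Hugo): max(-18, 12, 2) = 12
B (Zane): min(-8, -1, 12) = -8
R0 (Hugo): max(-12, -8) = -8
Hugo at R0 wants the highest of {A=-12, B=-8}, so chooses B.

B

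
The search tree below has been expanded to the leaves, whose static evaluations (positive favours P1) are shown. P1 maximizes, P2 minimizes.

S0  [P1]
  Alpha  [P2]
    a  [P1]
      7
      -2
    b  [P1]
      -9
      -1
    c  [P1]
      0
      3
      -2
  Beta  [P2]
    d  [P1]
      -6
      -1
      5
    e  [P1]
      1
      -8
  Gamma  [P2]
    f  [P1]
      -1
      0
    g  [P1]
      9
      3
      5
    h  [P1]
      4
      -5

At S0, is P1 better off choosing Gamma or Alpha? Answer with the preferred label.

f (P1): max(-1, 0) = 0
g (P1): max(9, 3, 5) = 9
h (P1): max(4, -5) = 4
Gamma (P2): min(0, 9, 4) = 0
a (P1): max(7, -2) = 7
b (P1): max(-9, -1) = -1
c (P1): max(0, 3, -2) = 3
Alpha (P2): min(7, -1, 3) = -1
P1 prefers the higher value; Gamma=0, Alpha=-1. Gamma is better since 0 > -1.

Gamma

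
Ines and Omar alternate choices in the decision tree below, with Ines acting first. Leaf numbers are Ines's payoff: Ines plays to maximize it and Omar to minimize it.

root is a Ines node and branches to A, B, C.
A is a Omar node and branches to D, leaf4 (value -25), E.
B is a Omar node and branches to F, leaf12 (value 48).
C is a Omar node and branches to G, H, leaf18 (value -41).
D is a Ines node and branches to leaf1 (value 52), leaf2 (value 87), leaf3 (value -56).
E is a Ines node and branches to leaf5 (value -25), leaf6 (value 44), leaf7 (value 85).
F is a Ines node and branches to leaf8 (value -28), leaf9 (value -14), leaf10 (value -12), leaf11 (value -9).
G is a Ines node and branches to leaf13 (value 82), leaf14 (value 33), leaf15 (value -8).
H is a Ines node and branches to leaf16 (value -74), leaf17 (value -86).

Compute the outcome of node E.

E (Ines): max(-25, 44, 85) = 85

85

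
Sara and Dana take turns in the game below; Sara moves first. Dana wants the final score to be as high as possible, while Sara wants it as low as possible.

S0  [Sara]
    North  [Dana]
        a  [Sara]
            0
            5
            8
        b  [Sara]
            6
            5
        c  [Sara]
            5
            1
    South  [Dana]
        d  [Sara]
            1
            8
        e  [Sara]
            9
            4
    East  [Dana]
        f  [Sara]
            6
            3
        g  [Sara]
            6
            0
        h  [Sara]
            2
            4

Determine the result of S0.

3

a (Sara): min(0, 5, 8) = 0
b (Sara): min(6, 5) = 5
c (Sara): min(5, 1) = 1
North (Dana): max(0, 5, 1) = 5
d (Sara): min(1, 8) = 1
e (Sara): min(9, 4) = 4
South (Dana): max(1, 4) = 4
f (Sara): min(6, 3) = 3
g (Sara): min(6, 0) = 0
h (Sara): min(2, 4) = 2
East (Dana): max(3, 0, 2) = 3
S0 (Sara): min(5, 4, 3) = 3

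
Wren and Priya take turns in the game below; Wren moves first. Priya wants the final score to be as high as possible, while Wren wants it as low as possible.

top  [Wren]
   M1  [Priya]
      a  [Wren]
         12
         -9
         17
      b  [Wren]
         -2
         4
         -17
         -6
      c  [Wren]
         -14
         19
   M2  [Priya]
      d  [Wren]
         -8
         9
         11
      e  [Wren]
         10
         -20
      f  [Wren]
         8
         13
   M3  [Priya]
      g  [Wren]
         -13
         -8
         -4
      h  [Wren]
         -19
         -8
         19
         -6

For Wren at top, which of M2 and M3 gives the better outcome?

M3

d (Wren): min(-8, 9, 11) = -8
e (Wren): min(10, -20) = -20
f (Wren): min(8, 13) = 8
M2 (Priya): max(-8, -20, 8) = 8
g (Wren): min(-13, -8, -4) = -13
h (Wren): min(-19, -8, 19, -6) = -19
M3 (Priya): max(-13, -19) = -13
Wren prefers the lower value; M2=8, M3=-13. M3 is better since -13 < 8.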